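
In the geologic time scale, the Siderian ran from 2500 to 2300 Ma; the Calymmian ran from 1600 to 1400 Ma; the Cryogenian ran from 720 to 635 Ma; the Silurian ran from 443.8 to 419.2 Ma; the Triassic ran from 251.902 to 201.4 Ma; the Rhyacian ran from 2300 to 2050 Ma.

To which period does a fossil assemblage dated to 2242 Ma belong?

Rhyacian

2242 Ma lies between 2300 and 2050 Ma, so it falls in the Rhyacian.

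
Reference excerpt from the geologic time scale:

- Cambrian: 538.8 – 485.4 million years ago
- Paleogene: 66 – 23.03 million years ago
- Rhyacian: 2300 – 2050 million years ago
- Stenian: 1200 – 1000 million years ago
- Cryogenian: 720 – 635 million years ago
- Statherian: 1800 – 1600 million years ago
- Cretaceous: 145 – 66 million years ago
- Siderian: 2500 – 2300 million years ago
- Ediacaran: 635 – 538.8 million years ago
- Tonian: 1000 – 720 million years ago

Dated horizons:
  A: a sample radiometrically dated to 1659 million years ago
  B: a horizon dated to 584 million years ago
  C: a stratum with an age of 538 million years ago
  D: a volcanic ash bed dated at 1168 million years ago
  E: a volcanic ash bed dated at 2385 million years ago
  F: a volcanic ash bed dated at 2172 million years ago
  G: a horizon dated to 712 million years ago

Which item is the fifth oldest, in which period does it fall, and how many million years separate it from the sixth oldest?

Sorted oldest-first by Ma: E (2385), F (2172), A (1659), D (1168), G (712), B (584), C (538).
The fifth oldest is G at 712 Ma, which lies in 720–635 Ma: the Cryogenian.
The sixth oldest is B at 584 Ma; separation = |712 − 584| = 128 Myr.

G, in the Cryogenian; 128 million years to B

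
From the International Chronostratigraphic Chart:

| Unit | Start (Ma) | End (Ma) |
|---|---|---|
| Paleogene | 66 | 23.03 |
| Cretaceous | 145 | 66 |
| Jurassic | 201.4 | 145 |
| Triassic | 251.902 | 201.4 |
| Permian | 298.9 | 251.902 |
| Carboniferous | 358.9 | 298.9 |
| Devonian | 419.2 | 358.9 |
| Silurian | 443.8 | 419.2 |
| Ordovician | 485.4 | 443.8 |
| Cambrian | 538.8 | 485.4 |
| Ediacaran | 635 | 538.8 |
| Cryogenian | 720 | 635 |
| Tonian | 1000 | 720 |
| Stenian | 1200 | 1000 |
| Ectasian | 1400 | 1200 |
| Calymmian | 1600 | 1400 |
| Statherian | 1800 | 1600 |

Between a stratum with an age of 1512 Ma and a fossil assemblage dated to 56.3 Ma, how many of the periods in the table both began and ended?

1512 Ma sits inside the Calymmian (1600–1400) and 56.3 Ma inside the Paleogene (66–23.03); neither of those is wholly between the two dates.
The listed periods lying completely between them are Ectasian, Stenian, Tonian, Cryogenian, Ediacaran, Cambrian, Ordovician, Silurian, Devonian, Carboniferous, Permian, Triassic, Jurassic, Cretaceous — 14 in all.

14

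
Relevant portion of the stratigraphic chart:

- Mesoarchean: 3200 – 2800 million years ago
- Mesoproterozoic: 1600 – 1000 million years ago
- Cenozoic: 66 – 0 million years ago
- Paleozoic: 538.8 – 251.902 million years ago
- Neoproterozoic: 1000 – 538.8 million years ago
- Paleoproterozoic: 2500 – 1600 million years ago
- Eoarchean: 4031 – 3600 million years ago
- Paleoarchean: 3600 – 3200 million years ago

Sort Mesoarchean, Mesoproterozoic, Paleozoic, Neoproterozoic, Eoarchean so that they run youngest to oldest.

Sorting by start age (ascending Ma, since larger Ma = older): Paleozoic began 538.8, Neoproterozoic began 1000, Mesoproterozoic began 1600, Mesoarchean began 3200, Eoarchean began 4031.

Paleozoic, then Neoproterozoic, then Mesoproterozoic, then Mesoarchean, then Eoarchean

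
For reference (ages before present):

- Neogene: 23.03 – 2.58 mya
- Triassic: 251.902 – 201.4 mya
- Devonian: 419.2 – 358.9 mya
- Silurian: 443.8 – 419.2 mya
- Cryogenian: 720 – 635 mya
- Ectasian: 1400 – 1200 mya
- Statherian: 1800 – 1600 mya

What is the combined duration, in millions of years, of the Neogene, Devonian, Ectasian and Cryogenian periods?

Duration is start − end for each: (23.03 − 2.58) + (419.2 − 358.9) + (1400 − 1200) + (720 − 635).
That is 20.45 + 60.3 + 200 + 85, which totals 365.75 million years.

365.75 million years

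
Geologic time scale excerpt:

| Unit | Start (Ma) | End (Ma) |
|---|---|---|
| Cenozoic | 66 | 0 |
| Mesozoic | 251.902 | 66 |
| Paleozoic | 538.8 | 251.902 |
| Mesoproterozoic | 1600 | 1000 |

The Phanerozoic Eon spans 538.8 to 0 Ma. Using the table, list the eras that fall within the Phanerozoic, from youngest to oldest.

Eras with both bounds inside 538.8–0 Ma: Cenozoic (66–0), Mesozoic (251.902–66), Paleozoic (538.8–251.902).

Cenozoic, Mesozoic, Paleozoic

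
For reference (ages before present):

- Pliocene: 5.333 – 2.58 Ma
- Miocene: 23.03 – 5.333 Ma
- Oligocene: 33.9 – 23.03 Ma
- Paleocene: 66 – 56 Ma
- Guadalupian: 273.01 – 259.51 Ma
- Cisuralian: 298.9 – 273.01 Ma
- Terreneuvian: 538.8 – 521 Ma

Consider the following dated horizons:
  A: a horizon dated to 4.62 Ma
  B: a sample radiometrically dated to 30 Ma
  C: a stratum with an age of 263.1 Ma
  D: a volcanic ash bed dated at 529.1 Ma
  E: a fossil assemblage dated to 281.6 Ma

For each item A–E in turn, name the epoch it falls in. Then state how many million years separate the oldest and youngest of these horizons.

A — Pliocene; B — Oligocene; C — Guadalupian; D — Terreneuvian; E — Cisuralian; span 524.48 million years

A: 4.62 Ma lies in 5.333–2.58 Ma, so Pliocene.
B: 30 Ma lies in 33.9–23.03 Ma, so Oligocene.
C: 263.1 Ma lies in 273.01–259.51 Ma, so Guadalupian.
D: 529.1 Ma lies in 538.8–521 Ma, so Terreneuvian.
E: 281.6 Ma lies in 298.9–273.01 Ma, so Cisuralian.
Oldest = 529.1 Ma, youngest = 4.62 Ma → span 524.48 Myr.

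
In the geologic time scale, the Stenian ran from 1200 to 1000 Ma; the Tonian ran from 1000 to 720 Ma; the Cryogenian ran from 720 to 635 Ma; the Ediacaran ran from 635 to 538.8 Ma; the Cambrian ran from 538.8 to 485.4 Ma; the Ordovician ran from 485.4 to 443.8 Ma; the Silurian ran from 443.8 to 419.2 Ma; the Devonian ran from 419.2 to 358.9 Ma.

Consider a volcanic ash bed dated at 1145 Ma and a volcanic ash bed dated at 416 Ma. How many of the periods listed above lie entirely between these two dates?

6

The older date is 1145 Ma and the younger is 416 Ma.
Periods with start < 1145 and end > 416 Ma: Tonian (1000–720), Cryogenian (720–635), Ediacaran (635–538.8), Cambrian (538.8–485.4), Ordovician (485.4–443.8), Silurian (443.8–419.2).
That is 6 complete periods.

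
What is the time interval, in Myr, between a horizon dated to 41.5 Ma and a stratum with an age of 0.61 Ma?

40.89 million years

41.5 − 0.61 = 40.89 million years.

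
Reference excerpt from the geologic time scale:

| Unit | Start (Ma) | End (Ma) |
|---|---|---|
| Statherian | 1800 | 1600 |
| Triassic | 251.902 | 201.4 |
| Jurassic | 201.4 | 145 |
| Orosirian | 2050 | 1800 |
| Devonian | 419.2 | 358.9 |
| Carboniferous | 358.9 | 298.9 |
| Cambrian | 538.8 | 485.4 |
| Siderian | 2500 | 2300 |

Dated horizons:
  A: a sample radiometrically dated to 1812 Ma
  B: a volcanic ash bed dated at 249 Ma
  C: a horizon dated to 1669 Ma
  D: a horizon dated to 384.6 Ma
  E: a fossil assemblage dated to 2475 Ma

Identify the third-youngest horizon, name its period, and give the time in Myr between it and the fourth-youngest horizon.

Smaller Ma means younger, so youngest first: B 249 < D 384.6 < C 1669 < A 1812 < E 2475.
Counting 3 along gives C (1669 Ma); the excerpt puts that inside the Statherian, 1800–1600 Ma.
Next in line is A (1812 Ma), and 1812 − 1669 = 143 Myr.

C, in the Statherian; 143 million years to A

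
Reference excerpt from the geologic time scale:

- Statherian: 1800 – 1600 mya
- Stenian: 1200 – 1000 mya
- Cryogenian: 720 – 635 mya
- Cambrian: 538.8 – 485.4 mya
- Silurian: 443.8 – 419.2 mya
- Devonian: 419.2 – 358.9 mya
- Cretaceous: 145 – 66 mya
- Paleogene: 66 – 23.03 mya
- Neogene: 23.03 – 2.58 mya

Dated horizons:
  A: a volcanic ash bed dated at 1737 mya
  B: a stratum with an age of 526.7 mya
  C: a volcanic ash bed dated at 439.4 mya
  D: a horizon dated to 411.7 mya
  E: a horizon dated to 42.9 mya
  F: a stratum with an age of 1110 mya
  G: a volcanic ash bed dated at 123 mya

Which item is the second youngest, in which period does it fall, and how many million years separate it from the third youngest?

Sorted youngest-first by Ma: E (42.9), G (123), D (411.7), C (439.4), B (526.7), F (1110), A (1737).
The second youngest is G at 123 Ma, which lies in 145–66 Ma: the Cretaceous.
The third youngest is D at 411.7 Ma; separation = |123 − 411.7| = 288.7 Myr.

G, in the Cretaceous; 288.7 million years to D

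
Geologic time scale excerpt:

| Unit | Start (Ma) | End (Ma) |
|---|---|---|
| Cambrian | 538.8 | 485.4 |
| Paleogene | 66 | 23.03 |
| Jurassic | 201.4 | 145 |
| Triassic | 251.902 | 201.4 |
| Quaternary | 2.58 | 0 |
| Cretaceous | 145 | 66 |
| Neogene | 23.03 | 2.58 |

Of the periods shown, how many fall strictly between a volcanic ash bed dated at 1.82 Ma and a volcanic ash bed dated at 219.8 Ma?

The older date is 219.8 Ma and the younger is 1.82 Ma.
Periods with start < 219.8 and end > 1.82 Ma: Jurassic (201.4–145), Cretaceous (145–66), Paleogene (66–23.03), Neogene (23.03–2.58).
That is 4 complete periods.

4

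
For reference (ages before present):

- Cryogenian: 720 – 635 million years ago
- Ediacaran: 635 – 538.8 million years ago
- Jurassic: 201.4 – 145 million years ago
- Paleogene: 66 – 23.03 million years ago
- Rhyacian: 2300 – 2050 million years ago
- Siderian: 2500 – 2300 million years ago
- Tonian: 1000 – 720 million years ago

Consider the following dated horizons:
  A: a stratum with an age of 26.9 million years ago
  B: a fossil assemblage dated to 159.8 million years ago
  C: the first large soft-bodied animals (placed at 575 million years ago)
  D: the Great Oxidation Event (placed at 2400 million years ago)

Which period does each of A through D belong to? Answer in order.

A — Paleogene; B — Jurassic; C — Ediacaran; D — Siderian

A: 26.9 Ma lies in 66–23.03 Ma, so Paleogene.
B: 159.8 Ma lies in 201.4–145 Ma, so Jurassic.
C: 575 Ma lies in 635–538.8 Ma, so Ediacaran.
D: 2400 Ma lies in 2500–2300 Ma, so Siderian.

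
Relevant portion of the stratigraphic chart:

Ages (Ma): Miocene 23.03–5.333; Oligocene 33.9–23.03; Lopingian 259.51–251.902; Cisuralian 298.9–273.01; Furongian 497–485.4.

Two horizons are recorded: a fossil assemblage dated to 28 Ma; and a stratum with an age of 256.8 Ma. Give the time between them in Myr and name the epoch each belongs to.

Elapsed time: 256.8 − 28 = 228.8 Myr.
28 Ma lies within 33.9–23.03 Ma: Oligocene.
256.8 Ma lies within 259.51–251.902 Ma: Lopingian.

228.8 million years apart; the first in the Oligocene, the second in the Lopingian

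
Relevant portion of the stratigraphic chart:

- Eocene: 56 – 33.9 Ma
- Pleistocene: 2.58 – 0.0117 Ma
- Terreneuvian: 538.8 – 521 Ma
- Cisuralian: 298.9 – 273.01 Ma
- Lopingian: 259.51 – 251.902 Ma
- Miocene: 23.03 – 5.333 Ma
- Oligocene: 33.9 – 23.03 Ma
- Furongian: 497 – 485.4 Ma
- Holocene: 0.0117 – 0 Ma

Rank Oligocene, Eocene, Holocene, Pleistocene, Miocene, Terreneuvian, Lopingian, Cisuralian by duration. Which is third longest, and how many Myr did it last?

Terreneuvian, 17.8 million years

Start − end for each: Oligocene 33.9 − 23.03 = 10.87; Eocene 56 − 33.9 = 22.1; Holocene 0.0117 − 0 = 0.0117; Pleistocene 2.58 − 0.0117 = 2.5683; Miocene 23.03 − 5.333 = 17.697; Terreneuvian 538.8 − 521 = 17.8; Lopingian 259.51 − 251.902 = 7.608; Cisuralian 298.9 − 273.01 = 25.89.
Ranking these from longest: Cisuralian > Eocene > Terreneuvian > Miocene > Oligocene > Lopingian > Pleistocene > Holocene.
Position 3 in that ranking is Terreneuvian, which lasted 17.8 Myr.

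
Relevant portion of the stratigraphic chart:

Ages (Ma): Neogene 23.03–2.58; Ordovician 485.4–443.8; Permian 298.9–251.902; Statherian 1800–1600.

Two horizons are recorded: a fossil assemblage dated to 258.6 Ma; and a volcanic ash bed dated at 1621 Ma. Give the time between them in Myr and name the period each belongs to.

Elapsed time: 1621 − 258.6 = 1362.4 Myr.
258.6 Ma lies within 298.9–251.902 Ma: Permian.
1621 Ma lies within 1800–1600 Ma: Statherian.

1362.4 million years apart; the first in the Permian, the second in the Statherian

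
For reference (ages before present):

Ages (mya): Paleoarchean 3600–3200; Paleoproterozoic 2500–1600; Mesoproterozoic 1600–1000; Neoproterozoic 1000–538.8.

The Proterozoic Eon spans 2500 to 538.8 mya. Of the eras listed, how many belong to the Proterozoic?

Eras inside 2500–538.8 Ma: Paleoproterozoic, Mesoproterozoic, Neoproterozoic — 3 in total.

3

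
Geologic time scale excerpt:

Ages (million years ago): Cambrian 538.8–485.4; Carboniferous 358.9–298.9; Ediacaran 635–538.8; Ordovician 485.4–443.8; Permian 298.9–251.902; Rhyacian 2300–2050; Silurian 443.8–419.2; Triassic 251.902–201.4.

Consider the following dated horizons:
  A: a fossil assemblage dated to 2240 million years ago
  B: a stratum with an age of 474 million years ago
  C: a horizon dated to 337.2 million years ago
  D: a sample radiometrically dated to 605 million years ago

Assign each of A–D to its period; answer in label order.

A — Rhyacian; B — Ordovician; C — Carboniferous; D — Ediacaran

A: 2240 Ma lies in 2300–2050 Ma, so Rhyacian.
B: 474 Ma lies in 485.4–443.8 Ma, so Ordovician.
C: 337.2 Ma lies in 358.9–298.9 Ma, so Carboniferous.
D: 605 Ma lies in 635–538.8 Ma, so Ediacaran.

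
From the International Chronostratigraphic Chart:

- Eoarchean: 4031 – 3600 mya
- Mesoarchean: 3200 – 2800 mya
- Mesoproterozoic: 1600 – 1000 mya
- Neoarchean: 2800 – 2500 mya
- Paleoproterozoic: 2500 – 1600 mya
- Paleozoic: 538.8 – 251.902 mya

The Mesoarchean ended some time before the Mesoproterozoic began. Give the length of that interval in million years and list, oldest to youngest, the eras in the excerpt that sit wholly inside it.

1200 million years; Neoarchean, Paleoproterozoic

End of Mesoarchean = 2800 Ma; start of Mesoproterozoic = 1600 Ma.
Gap = 2800 − 1600 = 1200 Myr.
Eras wholly inside 2800–1600 Ma: Neoarchean (2800–2500), Paleoproterozoic (2500–1600).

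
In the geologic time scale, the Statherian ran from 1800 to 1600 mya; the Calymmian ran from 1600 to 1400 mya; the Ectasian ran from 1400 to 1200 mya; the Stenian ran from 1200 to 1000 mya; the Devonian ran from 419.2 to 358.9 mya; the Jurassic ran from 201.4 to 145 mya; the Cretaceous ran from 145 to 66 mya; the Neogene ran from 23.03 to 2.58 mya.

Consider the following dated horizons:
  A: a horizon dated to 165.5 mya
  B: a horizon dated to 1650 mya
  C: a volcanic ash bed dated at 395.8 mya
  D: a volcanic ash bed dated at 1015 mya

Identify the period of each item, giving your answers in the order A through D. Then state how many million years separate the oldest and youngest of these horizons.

A — Jurassic; B — Statherian; C — Devonian; D — Stenian; span 1484.5 million years

A: 165.5 Ma lies in 201.4–145 Ma, so Jurassic.
B: 1650 Ma lies in 1800–1600 Ma, so Statherian.
C: 395.8 Ma lies in 419.2–358.9 Ma, so Devonian.
D: 1015 Ma lies in 1200–1000 Ma, so Stenian.
Oldest = 1650 Ma, youngest = 165.5 Ma → span 1484.5 Myr.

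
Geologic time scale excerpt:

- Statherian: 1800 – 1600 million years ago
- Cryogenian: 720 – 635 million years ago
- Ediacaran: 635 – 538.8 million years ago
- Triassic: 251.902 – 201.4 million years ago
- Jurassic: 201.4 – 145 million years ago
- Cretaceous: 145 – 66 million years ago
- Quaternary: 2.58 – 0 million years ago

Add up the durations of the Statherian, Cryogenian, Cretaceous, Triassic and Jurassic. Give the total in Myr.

Duration is start − end for each: (1800 − 1600) + (720 − 635) + (145 − 66) + (251.902 − 201.4) + (201.4 − 145).
That is 200 + 85 + 79 + 50.502 + 56.4, which totals 470.902 million years.

470.902 million years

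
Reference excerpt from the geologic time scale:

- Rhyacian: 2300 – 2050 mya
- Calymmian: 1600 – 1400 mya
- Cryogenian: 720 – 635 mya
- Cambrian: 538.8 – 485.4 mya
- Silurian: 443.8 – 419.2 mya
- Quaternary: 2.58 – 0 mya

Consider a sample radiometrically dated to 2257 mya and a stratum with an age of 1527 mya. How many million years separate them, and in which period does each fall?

Elapsed time: 2257 − 1527 = 730 Myr.
2257 Ma lies within 2300–2050 Ma: Rhyacian.
1527 Ma lies within 1600–1400 Ma: Calymmian.

730 million years apart; the first in the Rhyacian, the second in the Calymmian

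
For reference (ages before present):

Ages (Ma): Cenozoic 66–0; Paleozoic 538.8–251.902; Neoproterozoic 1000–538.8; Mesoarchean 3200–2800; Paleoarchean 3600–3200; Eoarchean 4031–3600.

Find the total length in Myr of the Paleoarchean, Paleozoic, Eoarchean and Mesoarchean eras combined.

Each duration: Paleoarchean = 400; Paleozoic = 286.898; Eoarchean = 431; Mesoarchean = 400.
Sum: 400 + 286.898 + 431 + 400 = 1517.898 Myr.

1517.898 million years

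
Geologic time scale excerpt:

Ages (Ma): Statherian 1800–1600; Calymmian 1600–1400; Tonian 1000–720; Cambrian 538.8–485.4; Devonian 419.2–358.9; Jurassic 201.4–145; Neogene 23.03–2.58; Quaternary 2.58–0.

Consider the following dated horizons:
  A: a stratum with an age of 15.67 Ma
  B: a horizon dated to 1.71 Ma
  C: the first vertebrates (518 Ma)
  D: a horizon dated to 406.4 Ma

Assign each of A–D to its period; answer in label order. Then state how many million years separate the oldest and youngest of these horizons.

A — Neogene; B — Quaternary; C — Cambrian; D — Devonian; span 516.29 million years

Match each age against the start–end ranges in the excerpt: A = 15.67 Ma → Neogene (23.03–2.58); B = 1.71 Ma → Quaternary (2.58–0); C = 518 Ma → Cambrian (538.8–485.4); D = 406.4 Ma → Devonian (419.2–358.9).
The largest age is 518 Ma and the smallest is 1.71 Ma; their difference is 516.29 Myr.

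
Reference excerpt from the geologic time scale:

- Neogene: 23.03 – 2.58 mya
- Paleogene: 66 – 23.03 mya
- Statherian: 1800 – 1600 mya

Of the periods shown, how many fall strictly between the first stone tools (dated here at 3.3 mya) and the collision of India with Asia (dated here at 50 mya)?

0

The older date is 50 Ma and the younger is 3.3 Ma.
No period both begins after 50 Ma and ends before 3.3 Ma, so the count is 0.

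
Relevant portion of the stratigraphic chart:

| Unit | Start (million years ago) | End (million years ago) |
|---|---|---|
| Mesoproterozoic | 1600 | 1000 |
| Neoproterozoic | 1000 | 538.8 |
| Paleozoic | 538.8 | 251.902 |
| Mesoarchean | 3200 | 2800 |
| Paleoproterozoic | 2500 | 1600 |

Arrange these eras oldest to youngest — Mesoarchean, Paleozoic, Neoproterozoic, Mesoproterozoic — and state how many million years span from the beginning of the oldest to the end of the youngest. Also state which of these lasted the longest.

From the excerpt: Mesoarchean 3200–2800; Paleozoic 538.8–251.902; Neoproterozoic 1000–538.8; Mesoproterozoic 1600–1000 (Ma).
Larger Ma is earlier, so the oldest is Mesoarchean and the youngest is Paleozoic; oldest to youngest: Mesoarchean, Mesoproterozoic, Neoproterozoic, Paleozoic.
Oldest start 3200 minus youngest end 251.902 gives 2948.098 Myr overall.
Individual lengths (start − end): Mesoproterozoic 600; Neoproterozoic 461.2; Paleozoic 286.898; Mesoarchean 400. The largest is Mesoproterozoic at 600 Myr.

Mesoarchean, Mesoproterozoic, Neoproterozoic, Paleozoic; total span 2948.098 Myr; longest is Mesoproterozoic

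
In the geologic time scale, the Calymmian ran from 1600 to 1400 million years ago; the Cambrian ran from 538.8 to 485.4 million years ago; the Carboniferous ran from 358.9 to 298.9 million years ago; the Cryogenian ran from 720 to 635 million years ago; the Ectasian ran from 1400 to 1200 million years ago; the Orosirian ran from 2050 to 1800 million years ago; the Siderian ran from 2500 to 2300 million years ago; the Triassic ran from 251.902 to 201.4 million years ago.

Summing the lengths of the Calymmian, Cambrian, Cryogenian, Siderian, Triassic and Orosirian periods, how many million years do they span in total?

838.902 million years

Each duration: Calymmian = 200; Cambrian = 53.4; Cryogenian = 85; Siderian = 200; Triassic = 50.502; Orosirian = 250.
Sum: 200 + 53.4 + 85 + 200 + 50.502 + 250 = 838.902 Myr.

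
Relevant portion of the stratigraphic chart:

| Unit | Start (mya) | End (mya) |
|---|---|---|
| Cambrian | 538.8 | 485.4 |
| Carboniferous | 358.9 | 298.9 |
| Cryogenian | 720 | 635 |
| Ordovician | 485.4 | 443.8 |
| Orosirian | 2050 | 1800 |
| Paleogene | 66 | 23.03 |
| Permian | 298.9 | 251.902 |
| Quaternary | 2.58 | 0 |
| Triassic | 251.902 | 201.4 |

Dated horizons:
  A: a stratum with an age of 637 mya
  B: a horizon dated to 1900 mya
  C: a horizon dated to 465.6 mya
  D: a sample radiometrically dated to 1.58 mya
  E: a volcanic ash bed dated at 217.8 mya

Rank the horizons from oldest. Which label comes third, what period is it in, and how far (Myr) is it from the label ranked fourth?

C, in the Ordovician; 247.8 million years to E

Larger Ma means older, so oldest first: B 1900 > A 637 > C 465.6 > E 217.8 > D 1.58.
Counting 3 along gives C (465.6 Ma); the excerpt puts that inside the Ordovician, 485.4–443.8 Ma.
Next in line is E (217.8 Ma), and 465.6 − 217.8 = 247.8 Myr.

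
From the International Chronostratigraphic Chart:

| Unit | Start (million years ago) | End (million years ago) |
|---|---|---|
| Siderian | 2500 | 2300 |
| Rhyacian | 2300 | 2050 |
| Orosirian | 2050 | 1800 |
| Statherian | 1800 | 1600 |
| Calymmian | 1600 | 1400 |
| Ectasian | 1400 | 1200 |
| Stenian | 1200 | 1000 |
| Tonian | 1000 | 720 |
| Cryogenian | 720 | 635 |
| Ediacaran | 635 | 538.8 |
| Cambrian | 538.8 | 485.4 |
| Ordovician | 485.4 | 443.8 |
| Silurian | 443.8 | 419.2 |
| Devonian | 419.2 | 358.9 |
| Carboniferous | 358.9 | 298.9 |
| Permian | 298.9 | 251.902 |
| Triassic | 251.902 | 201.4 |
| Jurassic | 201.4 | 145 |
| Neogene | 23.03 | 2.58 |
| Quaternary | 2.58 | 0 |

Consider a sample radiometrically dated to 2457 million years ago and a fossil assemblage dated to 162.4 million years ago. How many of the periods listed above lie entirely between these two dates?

16

2457 Ma sits inside the Siderian (2500–2300) and 162.4 Ma inside the Jurassic (201.4–145); neither of those is wholly between the two dates.
The listed periods lying completely between them are Rhyacian, Orosirian, Statherian, Calymmian, Ectasian, Stenian, Tonian, Cryogenian, Ediacaran, Cambrian, Ordovician, Silurian, Devonian, Carboniferous, Permian, Triassic — 16 in all.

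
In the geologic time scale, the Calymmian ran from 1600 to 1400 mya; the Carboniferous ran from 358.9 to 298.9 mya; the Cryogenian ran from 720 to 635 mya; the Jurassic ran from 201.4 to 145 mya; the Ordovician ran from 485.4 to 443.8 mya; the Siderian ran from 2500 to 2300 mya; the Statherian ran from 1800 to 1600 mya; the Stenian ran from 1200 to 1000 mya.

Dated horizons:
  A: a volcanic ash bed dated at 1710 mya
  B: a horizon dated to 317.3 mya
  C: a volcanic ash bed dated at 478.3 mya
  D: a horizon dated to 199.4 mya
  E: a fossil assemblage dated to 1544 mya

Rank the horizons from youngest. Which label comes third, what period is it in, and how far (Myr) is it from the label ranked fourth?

C, in the Ordovician; 1065.7 million years to E

Sorted youngest-first by Ma: D (199.4), B (317.3), C (478.3), E (1544), A (1710).
The third youngest is C at 478.3 Ma, which lies in 485.4–443.8 Ma: the Ordovician.
The fourth youngest is E at 1544 Ma; separation = |478.3 − 1544| = 1065.7 Myr.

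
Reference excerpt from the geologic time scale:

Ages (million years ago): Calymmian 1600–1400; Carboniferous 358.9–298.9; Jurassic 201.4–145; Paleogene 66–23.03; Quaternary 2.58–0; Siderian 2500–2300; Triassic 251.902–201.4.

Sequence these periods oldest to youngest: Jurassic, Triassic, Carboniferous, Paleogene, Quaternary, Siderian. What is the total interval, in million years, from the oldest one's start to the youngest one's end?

Siderian, Carboniferous, Triassic, Jurassic, Paleogene, Quaternary; total span 2500 Myr

Start ages (Ma): Siderian 2500, Carboniferous 358.9, Triassic 251.902, Jurassic 201.4, Paleogene 66, Quaternary 2.58.
Ordered oldest to youngest: Siderian, Carboniferous, Triassic, Jurassic, Paleogene, Quaternary.
Span = 2500 − 0 = 2500 Myr.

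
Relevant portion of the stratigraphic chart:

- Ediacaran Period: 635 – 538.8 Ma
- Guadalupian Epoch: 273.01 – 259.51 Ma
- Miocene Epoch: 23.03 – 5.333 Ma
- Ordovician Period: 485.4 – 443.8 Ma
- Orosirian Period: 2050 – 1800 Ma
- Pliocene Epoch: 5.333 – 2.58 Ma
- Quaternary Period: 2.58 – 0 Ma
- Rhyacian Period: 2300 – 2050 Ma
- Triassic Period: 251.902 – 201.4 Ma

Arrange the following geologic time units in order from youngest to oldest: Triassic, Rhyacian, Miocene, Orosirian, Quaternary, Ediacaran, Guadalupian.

Quaternary → Miocene → Triassic → Guadalupian → Ediacaran → Orosirian → Rhyacian

Read off each span (Ma): Triassic 251.902–201.4; Rhyacian 2300–2050; Miocene 23.03–5.333; Orosirian 2050–1800; Quaternary 2.58–0; Ediacaran 635–538.8; Guadalupian 273.01–259.51.
Larger Ma is older, so oldest→youngest is Rhyacian, Orosirian, Ediacaran, Guadalupian, Triassic, Miocene, Quaternary; reverse it for youngest→oldest.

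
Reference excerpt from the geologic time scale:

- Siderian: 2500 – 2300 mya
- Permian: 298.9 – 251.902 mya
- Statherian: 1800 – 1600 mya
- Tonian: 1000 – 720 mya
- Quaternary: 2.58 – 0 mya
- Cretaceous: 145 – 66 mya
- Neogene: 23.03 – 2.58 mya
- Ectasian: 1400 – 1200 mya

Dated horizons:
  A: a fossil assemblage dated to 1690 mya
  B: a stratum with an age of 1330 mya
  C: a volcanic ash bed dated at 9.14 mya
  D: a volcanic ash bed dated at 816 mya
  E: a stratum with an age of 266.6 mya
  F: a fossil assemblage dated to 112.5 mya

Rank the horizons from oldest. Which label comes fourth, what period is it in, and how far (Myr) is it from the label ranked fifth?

E, in the Permian; 154.1 million years to F

Larger Ma means older, so oldest first: A 1690 > B 1330 > D 816 > E 266.6 > F 112.5 > C 9.14.
Counting 4 along gives E (266.6 Ma); the excerpt puts that inside the Permian, 298.9–251.902 Ma.
Next in line is F (112.5 Ma), and 266.6 − 112.5 = 154.1 Myr.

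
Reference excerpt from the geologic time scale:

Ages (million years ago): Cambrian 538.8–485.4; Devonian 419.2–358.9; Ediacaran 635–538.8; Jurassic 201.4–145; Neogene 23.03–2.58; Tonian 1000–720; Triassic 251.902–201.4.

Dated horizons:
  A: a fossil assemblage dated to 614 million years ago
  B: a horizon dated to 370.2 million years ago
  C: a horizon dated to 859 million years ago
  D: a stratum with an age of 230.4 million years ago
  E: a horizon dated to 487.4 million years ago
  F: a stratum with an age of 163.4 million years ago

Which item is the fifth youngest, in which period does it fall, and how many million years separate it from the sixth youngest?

A, in the Ediacaran; 245 million years to C

Sorted youngest-first by Ma: F (163.4), D (230.4), B (370.2), E (487.4), A (614), C (859).
The fifth youngest is A at 614 Ma, which lies in 635–538.8 Ma: the Ediacaran.
The sixth youngest is C at 859 Ma; separation = |614 − 859| = 245 Myr.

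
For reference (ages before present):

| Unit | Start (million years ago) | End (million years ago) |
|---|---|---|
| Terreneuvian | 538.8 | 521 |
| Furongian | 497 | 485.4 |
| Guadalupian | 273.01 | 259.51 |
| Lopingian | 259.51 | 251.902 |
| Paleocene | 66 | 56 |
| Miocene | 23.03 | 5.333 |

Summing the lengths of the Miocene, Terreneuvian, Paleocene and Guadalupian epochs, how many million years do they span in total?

58.997 million years

Duration is start − end for each: (23.03 − 5.333) + (538.8 − 521) + (66 − 56) + (273.01 − 259.51).
That is 17.697 + 17.8 + 10 + 13.5, which totals 58.997 million years.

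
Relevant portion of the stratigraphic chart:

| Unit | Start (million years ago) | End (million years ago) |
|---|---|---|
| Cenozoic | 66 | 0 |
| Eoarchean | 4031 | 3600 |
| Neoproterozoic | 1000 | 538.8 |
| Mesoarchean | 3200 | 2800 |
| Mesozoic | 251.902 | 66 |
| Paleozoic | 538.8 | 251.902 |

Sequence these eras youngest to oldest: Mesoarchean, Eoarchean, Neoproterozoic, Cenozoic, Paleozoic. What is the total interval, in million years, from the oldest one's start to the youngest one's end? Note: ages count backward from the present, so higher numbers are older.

Start ages (Ma): Eoarchean 4031, Mesoarchean 3200, Neoproterozoic 1000, Paleozoic 538.8, Cenozoic 66.
Ordered youngest to oldest: Cenozoic, Paleozoic, Neoproterozoic, Mesoarchean, Eoarchean.
Span = 4031 − 0 = 4031 Myr.

Cenozoic → Paleozoic → Neoproterozoic → Mesoarchean → Eoarchean; total span 4031 Myr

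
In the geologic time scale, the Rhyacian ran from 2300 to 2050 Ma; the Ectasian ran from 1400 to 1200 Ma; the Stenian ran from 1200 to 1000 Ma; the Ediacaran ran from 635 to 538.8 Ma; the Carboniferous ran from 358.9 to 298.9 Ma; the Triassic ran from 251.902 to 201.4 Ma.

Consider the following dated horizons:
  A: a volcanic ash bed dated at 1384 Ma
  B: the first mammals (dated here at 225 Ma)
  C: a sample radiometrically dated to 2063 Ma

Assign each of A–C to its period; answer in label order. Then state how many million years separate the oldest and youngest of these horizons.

Match each age against the start–end ranges in the excerpt: A = 1384 Ma → Ectasian (1400–1200); B = 225 Ma → Triassic (251.902–201.4); C = 2063 Ma → Rhyacian (2300–2050).
The largest age is 2063 Ma and the smallest is 225 Ma; their difference is 1838 Myr.

A — Ectasian; B — Triassic; C — Rhyacian; span 1838 million years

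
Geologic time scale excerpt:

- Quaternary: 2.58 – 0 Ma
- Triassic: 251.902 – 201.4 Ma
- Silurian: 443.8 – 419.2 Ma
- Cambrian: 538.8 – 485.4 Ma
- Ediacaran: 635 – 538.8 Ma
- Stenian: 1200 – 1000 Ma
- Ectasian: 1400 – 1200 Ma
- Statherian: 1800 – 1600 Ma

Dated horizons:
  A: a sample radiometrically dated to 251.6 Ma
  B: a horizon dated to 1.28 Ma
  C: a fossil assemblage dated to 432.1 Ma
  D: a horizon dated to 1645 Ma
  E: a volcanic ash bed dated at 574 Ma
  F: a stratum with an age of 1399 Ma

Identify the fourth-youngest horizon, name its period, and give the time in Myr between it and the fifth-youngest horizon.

E, in the Ediacaran; 825 million years to F

Smaller Ma means younger, so youngest first: B 1.28 < A 251.6 < C 432.1 < E 574 < F 1399 < D 1645.
Counting 4 along gives E (574 Ma); the excerpt puts that inside the Ediacaran, 635–538.8 Ma.
Next in line is F (1399 Ma), and 1399 − 574 = 825 Myr.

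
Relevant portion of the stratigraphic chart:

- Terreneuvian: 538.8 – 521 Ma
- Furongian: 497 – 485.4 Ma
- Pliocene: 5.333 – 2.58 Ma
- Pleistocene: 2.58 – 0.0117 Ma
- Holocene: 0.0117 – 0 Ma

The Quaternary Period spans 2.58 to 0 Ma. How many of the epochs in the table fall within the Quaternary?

Epochs inside 2.58–0 Ma: Pleistocene, Holocene — 2 in total.

2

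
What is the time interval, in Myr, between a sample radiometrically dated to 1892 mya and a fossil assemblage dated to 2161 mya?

269 million years

2161 − 1892 = 269 million years.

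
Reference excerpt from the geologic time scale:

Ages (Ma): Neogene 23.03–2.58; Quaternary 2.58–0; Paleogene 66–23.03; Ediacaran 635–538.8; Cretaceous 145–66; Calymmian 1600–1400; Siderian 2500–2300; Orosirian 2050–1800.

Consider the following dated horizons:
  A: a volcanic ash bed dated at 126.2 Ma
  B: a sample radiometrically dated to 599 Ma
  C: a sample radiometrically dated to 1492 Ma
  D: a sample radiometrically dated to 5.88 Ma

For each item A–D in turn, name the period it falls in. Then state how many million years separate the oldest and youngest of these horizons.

A — Cretaceous; B — Ediacaran; C — Calymmian; D — Neogene; span 1486.12 million years

Match each age against the start–end ranges in the excerpt: A = 126.2 Ma → Cretaceous (145–66); B = 599 Ma → Ediacaran (635–538.8); C = 1492 Ma → Calymmian (1600–1400); D = 5.88 Ma → Neogene (23.03–2.58).
The largest age is 1492 Ma and the smallest is 5.88 Ma; their difference is 1486.12 Myr.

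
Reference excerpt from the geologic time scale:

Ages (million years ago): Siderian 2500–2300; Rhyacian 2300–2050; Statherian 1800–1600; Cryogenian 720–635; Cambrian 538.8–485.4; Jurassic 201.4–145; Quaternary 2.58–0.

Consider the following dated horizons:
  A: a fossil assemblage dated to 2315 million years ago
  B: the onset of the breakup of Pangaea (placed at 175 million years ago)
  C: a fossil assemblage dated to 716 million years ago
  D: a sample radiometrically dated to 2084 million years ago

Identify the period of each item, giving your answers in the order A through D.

Match each age against the start–end ranges in the excerpt: A = 2315 Ma → Siderian (2500–2300); B = 175 Ma → Jurassic (201.4–145); C = 716 Ma → Cryogenian (720–635); D = 2084 Ma → Rhyacian (2300–2050).

A — Siderian; B — Jurassic; C — Cryogenian; D — Rhyacian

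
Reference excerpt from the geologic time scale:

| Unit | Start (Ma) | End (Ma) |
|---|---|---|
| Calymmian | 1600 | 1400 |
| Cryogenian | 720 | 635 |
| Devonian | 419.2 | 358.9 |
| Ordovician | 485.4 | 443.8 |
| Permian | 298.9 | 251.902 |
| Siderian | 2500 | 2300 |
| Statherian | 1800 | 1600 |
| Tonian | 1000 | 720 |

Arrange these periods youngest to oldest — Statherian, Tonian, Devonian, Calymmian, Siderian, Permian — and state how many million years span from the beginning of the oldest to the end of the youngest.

Start ages (Ma): Siderian 2500, Statherian 1800, Calymmian 1600, Tonian 1000, Devonian 419.2, Permian 298.9.
Ordered youngest to oldest: Permian, Devonian, Tonian, Calymmian, Statherian, Siderian.
Span = 2500 − 251.902 = 2248.098 Myr.

Permian, Devonian, Tonian, Calymmian, Statherian, Siderian; total span 2248.098 Myr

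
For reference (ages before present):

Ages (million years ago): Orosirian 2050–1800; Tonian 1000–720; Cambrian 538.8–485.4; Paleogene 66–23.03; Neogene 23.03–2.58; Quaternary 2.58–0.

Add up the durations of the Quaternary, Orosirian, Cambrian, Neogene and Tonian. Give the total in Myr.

606.43 million years

Duration is start − end for each: (2.58 − 0) + (2050 − 1800) + (538.8 − 485.4) + (23.03 − 2.58) + (1000 − 720).
That is 2.58 + 250 + 53.4 + 20.45 + 280, which totals 606.43 million years.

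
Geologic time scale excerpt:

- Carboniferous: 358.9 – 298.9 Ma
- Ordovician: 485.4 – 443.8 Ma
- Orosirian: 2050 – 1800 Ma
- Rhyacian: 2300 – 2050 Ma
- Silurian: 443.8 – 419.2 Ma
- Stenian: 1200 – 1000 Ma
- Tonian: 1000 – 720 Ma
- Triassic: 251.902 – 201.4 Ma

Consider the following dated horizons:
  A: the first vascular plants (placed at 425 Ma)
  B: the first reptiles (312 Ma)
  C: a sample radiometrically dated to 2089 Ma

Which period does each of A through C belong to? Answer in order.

A: 425 Ma lies in 443.8–419.2 Ma, so Silurian.
B: 312 Ma lies in 358.9–298.9 Ma, so Carboniferous.
C: 2089 Ma lies in 2300–2050 Ma, so Rhyacian.

A — Silurian; B — Carboniferous; C — Rhyacian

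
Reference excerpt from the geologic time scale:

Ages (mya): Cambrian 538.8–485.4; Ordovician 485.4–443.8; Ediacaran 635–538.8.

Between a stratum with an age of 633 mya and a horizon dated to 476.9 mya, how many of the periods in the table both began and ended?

1

The older date is 633 Ma and the younger is 476.9 Ma.
Periods with start < 633 and end > 476.9 Ma: Cambrian (538.8–485.4).
That is 1 complete period.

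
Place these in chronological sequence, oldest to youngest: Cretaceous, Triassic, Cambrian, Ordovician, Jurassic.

Group by era (each group listed oldest first) — Paleozoic: Cambrian, Ordovician; Mesozoic: Triassic, Jurassic, Cretaceous. The eras run Paleozoic → Mesozoic → Cenozoic. Concatenating the groups in that era order gives oldest to youngest directly.

Cambrian, then Ordovician, then Triassic, then Jurassic, then Cretaceous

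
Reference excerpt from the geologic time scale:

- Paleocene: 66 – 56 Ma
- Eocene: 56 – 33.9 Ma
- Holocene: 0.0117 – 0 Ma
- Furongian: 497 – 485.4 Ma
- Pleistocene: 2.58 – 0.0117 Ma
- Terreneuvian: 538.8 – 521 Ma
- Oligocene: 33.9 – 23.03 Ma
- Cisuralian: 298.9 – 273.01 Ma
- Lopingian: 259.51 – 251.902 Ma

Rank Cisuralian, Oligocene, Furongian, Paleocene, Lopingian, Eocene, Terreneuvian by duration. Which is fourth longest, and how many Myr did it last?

Furongian, 11.6 million years

Durations: Cisuralian 25.89; Oligocene 10.87; Furongian 11.6; Paleocene 10; Lopingian 7.608; Eocene 22.1; Terreneuvian 17.8 Myr.
Sorted longest-first: Cisuralian (25.89), Eocene (22.1), Terreneuvian (17.8), Furongian (11.6), Oligocene (10.87), Paleocene (10), Lopingian (7.608).
The fourth longest is Furongian at 11.6 Myr.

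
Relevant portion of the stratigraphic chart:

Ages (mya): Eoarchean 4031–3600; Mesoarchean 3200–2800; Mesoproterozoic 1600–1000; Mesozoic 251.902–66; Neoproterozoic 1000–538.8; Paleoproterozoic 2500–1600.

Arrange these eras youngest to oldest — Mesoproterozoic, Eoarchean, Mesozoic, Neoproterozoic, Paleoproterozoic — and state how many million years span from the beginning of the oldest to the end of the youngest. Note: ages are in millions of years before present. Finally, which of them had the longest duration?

From the excerpt: Mesoproterozoic 1600–1000; Eoarchean 4031–3600; Mesozoic 251.902–66; Neoproterozoic 1000–538.8; Paleoproterozoic 2500–1600 (Ma).
Larger Ma is earlier, so the oldest is Eoarchean and the youngest is Mesozoic; youngest to oldest: Mesozoic, Neoproterozoic, Mesoproterozoic, Paleoproterozoic, Eoarchean.
Oldest start 4031 minus youngest end 66 gives 3965 Myr overall.
Individual lengths (start − end): Mesozoic 185.902; Mesoproterozoic 600; Paleoproterozoic 900; Eoarchean 431; Neoproterozoic 461.2. The largest is Paleoproterozoic at 900 Myr.

Mesozoic, Neoproterozoic, Mesoproterozoic, Paleoproterozoic, Eoarchean; total span 3965 Myr; longest is Paleoproterozoic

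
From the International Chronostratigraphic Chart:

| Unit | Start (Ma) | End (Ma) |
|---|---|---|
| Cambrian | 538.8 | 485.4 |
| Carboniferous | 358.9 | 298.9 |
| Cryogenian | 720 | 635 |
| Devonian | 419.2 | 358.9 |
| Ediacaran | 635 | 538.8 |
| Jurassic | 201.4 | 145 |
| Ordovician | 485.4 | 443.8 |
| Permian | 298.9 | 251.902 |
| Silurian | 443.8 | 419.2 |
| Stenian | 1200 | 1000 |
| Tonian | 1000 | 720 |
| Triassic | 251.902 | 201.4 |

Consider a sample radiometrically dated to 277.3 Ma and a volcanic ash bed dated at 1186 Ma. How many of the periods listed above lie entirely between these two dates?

8

1186 Ma sits inside the Stenian (1200–1000) and 277.3 Ma inside the Permian (298.9–251.902); neither of those is wholly between the two dates.
The listed periods lying completely between them are Tonian, Cryogenian, Ediacaran, Cambrian, Ordovician, Silurian, Devonian, Carboniferous — 8 in all.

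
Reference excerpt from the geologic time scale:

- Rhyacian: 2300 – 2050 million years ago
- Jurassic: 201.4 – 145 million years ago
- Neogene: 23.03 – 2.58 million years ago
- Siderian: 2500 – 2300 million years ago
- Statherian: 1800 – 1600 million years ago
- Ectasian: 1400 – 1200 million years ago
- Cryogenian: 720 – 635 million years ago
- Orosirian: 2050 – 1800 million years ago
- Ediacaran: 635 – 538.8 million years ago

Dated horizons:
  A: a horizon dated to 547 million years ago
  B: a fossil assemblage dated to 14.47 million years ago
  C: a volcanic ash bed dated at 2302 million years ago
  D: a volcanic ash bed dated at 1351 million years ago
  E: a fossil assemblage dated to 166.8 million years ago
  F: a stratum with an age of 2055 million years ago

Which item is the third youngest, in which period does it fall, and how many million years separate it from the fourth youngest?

A, in the Ediacaran; 804 million years to D

Sorted youngest-first by Ma: B (14.47), E (166.8), A (547), D (1351), F (2055), C (2302).
The third youngest is A at 547 Ma, which lies in 635–538.8 Ma: the Ediacaran.
The fourth youngest is D at 1351 Ma; separation = |547 − 1351| = 804 Myr.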